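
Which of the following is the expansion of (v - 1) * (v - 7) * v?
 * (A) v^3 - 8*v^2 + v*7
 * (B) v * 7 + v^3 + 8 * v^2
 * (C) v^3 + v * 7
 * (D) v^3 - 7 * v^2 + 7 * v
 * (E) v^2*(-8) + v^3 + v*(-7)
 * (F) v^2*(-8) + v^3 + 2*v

Expanding (v - 1) * (v - 7) * v:
= v^3 - 8*v^2 + v*7
A) v^3 - 8*v^2 + v*7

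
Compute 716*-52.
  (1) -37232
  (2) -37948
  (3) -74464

716 * -52 = -37232
1) -37232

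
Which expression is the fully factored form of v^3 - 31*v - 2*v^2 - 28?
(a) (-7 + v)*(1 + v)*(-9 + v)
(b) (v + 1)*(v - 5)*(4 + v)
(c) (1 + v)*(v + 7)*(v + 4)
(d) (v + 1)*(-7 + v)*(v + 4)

We need to factor v^3 - 31*v - 2*v^2 - 28.
The factored form is (v + 1)*(-7 + v)*(v + 4).
d) (v + 1)*(-7 + v)*(v + 4)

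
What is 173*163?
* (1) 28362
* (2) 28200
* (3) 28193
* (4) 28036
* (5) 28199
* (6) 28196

173 * 163 = 28199
5) 28199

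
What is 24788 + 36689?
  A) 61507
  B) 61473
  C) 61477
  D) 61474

24788 + 36689 = 61477
C) 61477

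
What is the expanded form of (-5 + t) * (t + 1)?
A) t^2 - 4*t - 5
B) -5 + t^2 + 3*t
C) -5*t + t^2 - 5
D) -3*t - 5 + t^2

Expanding (-5 + t) * (t + 1):
= t^2 - 4*t - 5
A) t^2 - 4*t - 5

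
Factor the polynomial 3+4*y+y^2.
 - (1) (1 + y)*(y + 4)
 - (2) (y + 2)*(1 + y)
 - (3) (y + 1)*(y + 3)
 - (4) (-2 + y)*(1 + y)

We need to factor 3+4*y+y^2.
The factored form is (y + 1)*(y + 3).
3) (y + 1)*(y + 3)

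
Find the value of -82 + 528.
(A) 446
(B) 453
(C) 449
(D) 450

-82 + 528 = 446
A) 446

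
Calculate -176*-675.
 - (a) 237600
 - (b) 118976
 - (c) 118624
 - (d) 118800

-176 * -675 = 118800
d) 118800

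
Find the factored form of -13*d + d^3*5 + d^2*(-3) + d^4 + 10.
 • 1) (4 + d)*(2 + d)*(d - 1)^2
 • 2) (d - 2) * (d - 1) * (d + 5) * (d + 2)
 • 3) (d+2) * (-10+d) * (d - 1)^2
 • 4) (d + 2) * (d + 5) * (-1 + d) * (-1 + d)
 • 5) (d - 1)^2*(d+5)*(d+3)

We need to factor -13*d + d^3*5 + d^2*(-3) + d^4 + 10.
The factored form is (d + 2) * (d + 5) * (-1 + d) * (-1 + d).
4) (d + 2) * (d + 5) * (-1 + d) * (-1 + d)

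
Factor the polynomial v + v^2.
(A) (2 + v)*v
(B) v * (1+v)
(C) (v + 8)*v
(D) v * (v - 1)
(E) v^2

We need to factor v + v^2.
The factored form is v * (1+v).
B) v * (1+v)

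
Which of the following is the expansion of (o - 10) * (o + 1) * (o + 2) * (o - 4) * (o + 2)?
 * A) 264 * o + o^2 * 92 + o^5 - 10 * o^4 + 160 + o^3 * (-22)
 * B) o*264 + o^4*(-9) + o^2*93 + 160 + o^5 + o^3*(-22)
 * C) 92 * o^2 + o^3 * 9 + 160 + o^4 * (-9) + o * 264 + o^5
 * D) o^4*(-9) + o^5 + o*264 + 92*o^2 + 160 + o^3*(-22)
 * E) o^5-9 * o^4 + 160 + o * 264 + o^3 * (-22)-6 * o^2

Expanding (o - 10) * (o + 1) * (o + 2) * (o - 4) * (o + 2):
= o^4*(-9) + o^5 + o*264 + 92*o^2 + 160 + o^3*(-22)
D) o^4*(-9) + o^5 + o*264 + 92*o^2 + 160 + o^3*(-22)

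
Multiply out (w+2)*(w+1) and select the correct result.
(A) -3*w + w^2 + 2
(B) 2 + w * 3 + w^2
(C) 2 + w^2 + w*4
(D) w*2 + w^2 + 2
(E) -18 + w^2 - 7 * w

Expanding (w+2)*(w+1):
= 2 + w * 3 + w^2
B) 2 + w * 3 + w^2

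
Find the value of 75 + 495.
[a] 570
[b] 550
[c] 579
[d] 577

75 + 495 = 570
a) 570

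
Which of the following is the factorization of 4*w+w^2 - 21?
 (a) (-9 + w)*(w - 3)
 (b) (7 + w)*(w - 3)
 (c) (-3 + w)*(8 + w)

We need to factor 4*w+w^2 - 21.
The factored form is (7 + w)*(w - 3).
b) (7 + w)*(w - 3)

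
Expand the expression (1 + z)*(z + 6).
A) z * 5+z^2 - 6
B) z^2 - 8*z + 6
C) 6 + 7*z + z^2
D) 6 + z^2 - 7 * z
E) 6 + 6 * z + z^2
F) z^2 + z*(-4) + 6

Expanding (1 + z)*(z + 6):
= 6 + 7*z + z^2
C) 6 + 7*z + z^2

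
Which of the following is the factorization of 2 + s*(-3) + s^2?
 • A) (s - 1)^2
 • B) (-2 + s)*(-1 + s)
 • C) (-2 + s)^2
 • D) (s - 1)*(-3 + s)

We need to factor 2 + s*(-3) + s^2.
The factored form is (-2 + s)*(-1 + s).
B) (-2 + s)*(-1 + s)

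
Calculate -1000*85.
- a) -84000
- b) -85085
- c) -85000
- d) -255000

-1000 * 85 = -85000
c) -85000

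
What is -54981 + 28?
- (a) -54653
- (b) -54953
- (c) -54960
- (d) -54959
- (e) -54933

-54981 + 28 = -54953
b) -54953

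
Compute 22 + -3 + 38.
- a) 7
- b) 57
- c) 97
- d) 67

First: 22 + -3 = 19
Then: 19 + 38 = 57
b) 57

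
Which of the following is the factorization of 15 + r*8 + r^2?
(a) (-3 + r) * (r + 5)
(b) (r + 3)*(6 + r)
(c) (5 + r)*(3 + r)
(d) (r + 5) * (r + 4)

We need to factor 15 + r*8 + r^2.
The factored form is (5 + r)*(3 + r).
c) (5 + r)*(3 + r)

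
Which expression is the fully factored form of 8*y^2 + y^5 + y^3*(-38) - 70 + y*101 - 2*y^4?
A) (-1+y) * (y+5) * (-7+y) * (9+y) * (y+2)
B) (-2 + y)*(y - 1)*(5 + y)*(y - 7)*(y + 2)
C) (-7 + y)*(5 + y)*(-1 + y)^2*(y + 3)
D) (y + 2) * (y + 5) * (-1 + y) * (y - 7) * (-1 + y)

We need to factor 8*y^2 + y^5 + y^3*(-38) - 70 + y*101 - 2*y^4.
The factored form is (y + 2) * (y + 5) * (-1 + y) * (y - 7) * (-1 + y).
D) (y + 2) * (y + 5) * (-1 + y) * (y - 7) * (-1 + y)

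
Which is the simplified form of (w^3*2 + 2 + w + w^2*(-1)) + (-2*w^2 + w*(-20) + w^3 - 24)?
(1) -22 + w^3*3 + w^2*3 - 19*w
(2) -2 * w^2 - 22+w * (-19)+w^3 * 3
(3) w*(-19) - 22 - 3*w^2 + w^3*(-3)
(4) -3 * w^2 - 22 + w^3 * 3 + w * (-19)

Adding the polynomials and combining like terms:
(w^3*2 + 2 + w + w^2*(-1)) + (-2*w^2 + w*(-20) + w^3 - 24)
= -3 * w^2 - 22 + w^3 * 3 + w * (-19)
4) -3 * w^2 - 22 + w^3 * 3 + w * (-19)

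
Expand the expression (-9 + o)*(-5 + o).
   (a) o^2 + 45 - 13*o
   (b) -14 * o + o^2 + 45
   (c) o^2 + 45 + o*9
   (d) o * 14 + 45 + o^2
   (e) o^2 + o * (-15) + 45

Expanding (-9 + o)*(-5 + o):
= -14 * o + o^2 + 45
b) -14 * o + o^2 + 45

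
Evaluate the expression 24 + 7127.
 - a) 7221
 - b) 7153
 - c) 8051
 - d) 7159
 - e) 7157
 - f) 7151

24 + 7127 = 7151
f) 7151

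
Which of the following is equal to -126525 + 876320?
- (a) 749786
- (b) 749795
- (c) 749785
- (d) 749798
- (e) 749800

-126525 + 876320 = 749795
b) 749795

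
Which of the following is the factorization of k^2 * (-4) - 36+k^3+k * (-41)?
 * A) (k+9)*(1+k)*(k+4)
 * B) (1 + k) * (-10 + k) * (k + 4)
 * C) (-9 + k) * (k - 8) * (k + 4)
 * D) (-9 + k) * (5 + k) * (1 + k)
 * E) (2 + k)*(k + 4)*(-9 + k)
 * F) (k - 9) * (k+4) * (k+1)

We need to factor k^2 * (-4) - 36+k^3+k * (-41).
The factored form is (k - 9) * (k+4) * (k+1).
F) (k - 9) * (k+4) * (k+1)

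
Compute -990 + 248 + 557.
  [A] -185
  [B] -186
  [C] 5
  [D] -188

First: -990 + 248 = -742
Then: -742 + 557 = -185
A) -185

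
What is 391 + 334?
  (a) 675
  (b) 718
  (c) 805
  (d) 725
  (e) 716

391 + 334 = 725
d) 725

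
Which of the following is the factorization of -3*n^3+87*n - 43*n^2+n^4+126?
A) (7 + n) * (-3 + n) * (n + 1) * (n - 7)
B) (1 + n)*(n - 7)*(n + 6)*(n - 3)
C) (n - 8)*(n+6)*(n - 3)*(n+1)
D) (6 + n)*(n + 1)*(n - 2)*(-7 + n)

We need to factor -3*n^3+87*n - 43*n^2+n^4+126.
The factored form is (1 + n)*(n - 7)*(n + 6)*(n - 3).
B) (1 + n)*(n - 7)*(n + 6)*(n - 3)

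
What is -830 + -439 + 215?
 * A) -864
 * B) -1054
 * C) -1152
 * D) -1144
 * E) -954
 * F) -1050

First: -830 + -439 = -1269
Then: -1269 + 215 = -1054
B) -1054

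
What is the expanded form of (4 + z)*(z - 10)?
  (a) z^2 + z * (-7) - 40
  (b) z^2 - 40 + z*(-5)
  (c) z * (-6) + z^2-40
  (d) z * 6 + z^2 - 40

Expanding (4 + z)*(z - 10):
= z * (-6) + z^2-40
c) z * (-6) + z^2-40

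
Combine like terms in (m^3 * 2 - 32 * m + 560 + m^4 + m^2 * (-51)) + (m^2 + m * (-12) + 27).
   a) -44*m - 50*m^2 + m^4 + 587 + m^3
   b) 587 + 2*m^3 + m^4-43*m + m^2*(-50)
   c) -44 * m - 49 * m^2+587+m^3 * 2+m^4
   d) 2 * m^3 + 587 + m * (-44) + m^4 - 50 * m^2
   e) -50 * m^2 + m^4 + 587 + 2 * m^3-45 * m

Adding the polynomials and combining like terms:
(m^3*2 - 32*m + 560 + m^4 + m^2*(-51)) + (m^2 + m*(-12) + 27)
= 2 * m^3 + 587 + m * (-44) + m^4 - 50 * m^2
d) 2 * m^3 + 587 + m * (-44) + m^4 - 50 * m^2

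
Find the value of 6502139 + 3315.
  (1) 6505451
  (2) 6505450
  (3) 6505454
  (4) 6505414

6502139 + 3315 = 6505454
3) 6505454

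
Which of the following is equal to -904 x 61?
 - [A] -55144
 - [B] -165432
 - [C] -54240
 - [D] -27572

-904 * 61 = -55144
A) -55144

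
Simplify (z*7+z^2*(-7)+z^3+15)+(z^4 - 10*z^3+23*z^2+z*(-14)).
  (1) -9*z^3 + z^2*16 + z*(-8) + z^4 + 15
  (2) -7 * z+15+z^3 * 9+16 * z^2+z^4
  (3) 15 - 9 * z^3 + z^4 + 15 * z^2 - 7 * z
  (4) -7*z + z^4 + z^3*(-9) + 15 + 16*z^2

Adding the polynomials and combining like terms:
(z*7 + z^2*(-7) + z^3 + 15) + (z^4 - 10*z^3 + 23*z^2 + z*(-14))
= -7*z + z^4 + z^3*(-9) + 15 + 16*z^2
4) -7*z + z^4 + z^3*(-9) + 15 + 16*z^2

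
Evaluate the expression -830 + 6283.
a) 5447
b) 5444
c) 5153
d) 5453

-830 + 6283 = 5453
d) 5453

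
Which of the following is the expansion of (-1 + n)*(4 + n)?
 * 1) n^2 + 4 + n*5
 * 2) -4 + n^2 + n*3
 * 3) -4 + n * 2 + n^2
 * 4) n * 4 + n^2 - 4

Expanding (-1 + n)*(4 + n):
= -4 + n^2 + n*3
2) -4 + n^2 + n*3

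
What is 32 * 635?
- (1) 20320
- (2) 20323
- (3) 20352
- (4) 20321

32 * 635 = 20320
1) 20320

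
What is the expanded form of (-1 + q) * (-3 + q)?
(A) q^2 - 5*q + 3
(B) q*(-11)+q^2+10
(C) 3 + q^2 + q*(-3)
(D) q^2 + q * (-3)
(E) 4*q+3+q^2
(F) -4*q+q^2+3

Expanding (-1 + q) * (-3 + q):
= -4*q+q^2+3
F) -4*q+q^2+3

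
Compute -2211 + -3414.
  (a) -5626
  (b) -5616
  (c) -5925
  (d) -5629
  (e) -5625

-2211 + -3414 = -5625
e) -5625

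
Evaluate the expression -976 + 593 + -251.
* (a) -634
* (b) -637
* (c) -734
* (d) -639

First: -976 + 593 = -383
Then: -383 + -251 = -634
a) -634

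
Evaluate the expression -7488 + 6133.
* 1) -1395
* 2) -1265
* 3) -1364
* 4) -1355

-7488 + 6133 = -1355
4) -1355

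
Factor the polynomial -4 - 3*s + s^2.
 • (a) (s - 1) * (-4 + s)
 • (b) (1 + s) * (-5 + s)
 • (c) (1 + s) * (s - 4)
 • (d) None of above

We need to factor -4 - 3*s + s^2.
The factored form is (1 + s) * (s - 4).
c) (1 + s) * (s - 4)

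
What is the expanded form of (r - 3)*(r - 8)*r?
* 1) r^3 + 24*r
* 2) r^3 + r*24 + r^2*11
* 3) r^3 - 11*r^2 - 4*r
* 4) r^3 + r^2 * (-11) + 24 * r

Expanding (r - 3)*(r - 8)*r:
= r^3 + r^2 * (-11) + 24 * r
4) r^3 + r^2 * (-11) + 24 * r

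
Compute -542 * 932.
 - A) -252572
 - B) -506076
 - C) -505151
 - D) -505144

-542 * 932 = -505144
D) -505144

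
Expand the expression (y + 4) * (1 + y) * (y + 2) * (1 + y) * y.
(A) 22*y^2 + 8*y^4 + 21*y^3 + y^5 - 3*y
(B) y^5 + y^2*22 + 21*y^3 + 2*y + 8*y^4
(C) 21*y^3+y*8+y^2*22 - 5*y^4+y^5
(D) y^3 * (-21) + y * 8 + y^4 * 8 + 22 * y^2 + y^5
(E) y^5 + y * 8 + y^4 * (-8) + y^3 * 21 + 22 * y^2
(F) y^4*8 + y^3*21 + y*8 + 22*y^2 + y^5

Expanding (y + 4) * (1 + y) * (y + 2) * (1 + y) * y:
= y^4*8 + y^3*21 + y*8 + 22*y^2 + y^5
F) y^4*8 + y^3*21 + y*8 + 22*y^2 + y^5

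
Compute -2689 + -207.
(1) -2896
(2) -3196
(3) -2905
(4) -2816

-2689 + -207 = -2896
1) -2896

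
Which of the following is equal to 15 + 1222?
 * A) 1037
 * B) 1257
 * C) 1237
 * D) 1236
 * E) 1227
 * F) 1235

15 + 1222 = 1237
C) 1237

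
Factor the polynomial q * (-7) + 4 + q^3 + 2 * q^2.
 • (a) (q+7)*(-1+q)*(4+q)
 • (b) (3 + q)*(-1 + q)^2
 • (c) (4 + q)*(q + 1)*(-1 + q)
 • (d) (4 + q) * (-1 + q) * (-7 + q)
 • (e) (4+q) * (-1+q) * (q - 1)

We need to factor q * (-7) + 4 + q^3 + 2 * q^2.
The factored form is (4+q) * (-1+q) * (q - 1).
e) (4+q) * (-1+q) * (q - 1)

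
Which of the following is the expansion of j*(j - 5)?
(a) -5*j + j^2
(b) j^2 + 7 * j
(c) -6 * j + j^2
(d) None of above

Expanding j*(j - 5):
= -5*j + j^2
a) -5*j + j^2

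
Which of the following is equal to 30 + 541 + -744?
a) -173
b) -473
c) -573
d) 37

First: 30 + 541 = 571
Then: 571 + -744 = -173
a) -173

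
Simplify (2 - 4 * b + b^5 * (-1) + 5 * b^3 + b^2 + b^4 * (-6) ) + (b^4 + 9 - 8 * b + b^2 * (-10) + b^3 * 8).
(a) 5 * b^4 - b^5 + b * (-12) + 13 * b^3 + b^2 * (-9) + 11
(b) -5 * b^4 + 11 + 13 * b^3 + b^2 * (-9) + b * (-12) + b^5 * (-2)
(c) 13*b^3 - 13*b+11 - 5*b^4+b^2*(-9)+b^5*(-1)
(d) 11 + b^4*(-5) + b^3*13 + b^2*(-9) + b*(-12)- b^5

Adding the polynomials and combining like terms:
(2 - 4*b + b^5*(-1) + 5*b^3 + b^2 + b^4*(-6)) + (b^4 + 9 - 8*b + b^2*(-10) + b^3*8)
= 11 + b^4*(-5) + b^3*13 + b^2*(-9) + b*(-12)- b^5
d) 11 + b^4*(-5) + b^3*13 + b^2*(-9) + b*(-12)- b^5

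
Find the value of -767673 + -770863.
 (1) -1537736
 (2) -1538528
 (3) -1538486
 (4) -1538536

-767673 + -770863 = -1538536
4) -1538536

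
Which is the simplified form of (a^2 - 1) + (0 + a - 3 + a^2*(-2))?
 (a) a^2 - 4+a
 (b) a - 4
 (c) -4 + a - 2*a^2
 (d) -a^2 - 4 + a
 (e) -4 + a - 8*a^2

Adding the polynomials and combining like terms:
(a^2 - 1) + (0 + a - 3 + a^2*(-2))
= -a^2 - 4 + a
d) -a^2 - 4 + a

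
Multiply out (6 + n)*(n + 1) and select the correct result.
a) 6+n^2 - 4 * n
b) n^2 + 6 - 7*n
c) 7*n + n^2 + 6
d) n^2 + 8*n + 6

Expanding (6 + n)*(n + 1):
= 7*n + n^2 + 6
c) 7*n + n^2 + 6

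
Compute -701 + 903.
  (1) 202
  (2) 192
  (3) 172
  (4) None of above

-701 + 903 = 202
1) 202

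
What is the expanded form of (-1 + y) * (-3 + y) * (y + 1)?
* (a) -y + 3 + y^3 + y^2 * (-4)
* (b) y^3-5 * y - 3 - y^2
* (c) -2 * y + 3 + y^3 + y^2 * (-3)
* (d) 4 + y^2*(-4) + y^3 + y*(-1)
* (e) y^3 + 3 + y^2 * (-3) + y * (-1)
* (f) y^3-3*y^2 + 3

Expanding (-1 + y) * (-3 + y) * (y + 1):
= y^3 + 3 + y^2 * (-3) + y * (-1)
e) y^3 + 3 + y^2 * (-3) + y * (-1)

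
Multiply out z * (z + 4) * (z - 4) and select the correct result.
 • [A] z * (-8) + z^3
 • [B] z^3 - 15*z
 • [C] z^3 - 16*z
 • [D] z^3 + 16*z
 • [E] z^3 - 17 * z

Expanding z * (z + 4) * (z - 4):
= z^3 - 16*z
C) z^3 - 16*z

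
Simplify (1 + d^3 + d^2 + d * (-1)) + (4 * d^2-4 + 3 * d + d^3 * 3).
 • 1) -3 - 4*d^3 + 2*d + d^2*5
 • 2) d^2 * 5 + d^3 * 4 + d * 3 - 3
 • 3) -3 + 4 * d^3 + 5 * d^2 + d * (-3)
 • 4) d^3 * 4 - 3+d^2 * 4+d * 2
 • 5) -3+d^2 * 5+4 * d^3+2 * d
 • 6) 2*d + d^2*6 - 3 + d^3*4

Adding the polynomials and combining like terms:
(1 + d^3 + d^2 + d*(-1)) + (4*d^2 - 4 + 3*d + d^3*3)
= -3+d^2 * 5+4 * d^3+2 * d
5) -3+d^2 * 5+4 * d^3+2 * d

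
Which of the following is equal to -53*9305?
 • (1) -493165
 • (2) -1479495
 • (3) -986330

-53 * 9305 = -493165
1) -493165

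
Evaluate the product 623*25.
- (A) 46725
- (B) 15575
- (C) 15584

623 * 25 = 15575
B) 15575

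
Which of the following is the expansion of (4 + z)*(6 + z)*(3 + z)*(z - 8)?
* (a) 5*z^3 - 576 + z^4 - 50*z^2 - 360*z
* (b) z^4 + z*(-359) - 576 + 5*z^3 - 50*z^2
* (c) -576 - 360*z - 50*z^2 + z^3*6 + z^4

Expanding (4 + z)*(6 + z)*(3 + z)*(z - 8):
= 5*z^3 - 576 + z^4 - 50*z^2 - 360*z
a) 5*z^3 - 576 + z^4 - 50*z^2 - 360*z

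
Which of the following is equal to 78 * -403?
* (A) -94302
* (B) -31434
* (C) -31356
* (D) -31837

78 * -403 = -31434
B) -31434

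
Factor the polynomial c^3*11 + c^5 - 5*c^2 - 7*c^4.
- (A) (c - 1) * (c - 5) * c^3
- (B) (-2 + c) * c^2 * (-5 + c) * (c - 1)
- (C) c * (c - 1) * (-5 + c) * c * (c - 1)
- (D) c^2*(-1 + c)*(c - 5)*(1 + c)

We need to factor c^3*11 + c^5 - 5*c^2 - 7*c^4.
The factored form is c * (c - 1) * (-5 + c) * c * (c - 1).
C) c * (c - 1) * (-5 + c) * c * (c - 1)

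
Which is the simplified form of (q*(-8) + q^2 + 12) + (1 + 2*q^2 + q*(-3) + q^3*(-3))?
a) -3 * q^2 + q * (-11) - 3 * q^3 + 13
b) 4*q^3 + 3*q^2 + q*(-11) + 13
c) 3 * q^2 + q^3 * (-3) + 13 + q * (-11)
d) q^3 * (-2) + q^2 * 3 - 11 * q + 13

Adding the polynomials and combining like terms:
(q*(-8) + q^2 + 12) + (1 + 2*q^2 + q*(-3) + q^3*(-3))
= 3 * q^2 + q^3 * (-3) + 13 + q * (-11)
c) 3 * q^2 + q^3 * (-3) + 13 + q * (-11)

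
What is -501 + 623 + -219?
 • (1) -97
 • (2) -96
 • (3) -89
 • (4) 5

First: -501 + 623 = 122
Then: 122 + -219 = -97
1) -97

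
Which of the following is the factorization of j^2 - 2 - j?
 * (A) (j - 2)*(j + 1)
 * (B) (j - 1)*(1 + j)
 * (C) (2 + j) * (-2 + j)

We need to factor j^2 - 2 - j.
The factored form is (j - 2)*(j + 1).
A) (j - 2)*(j + 1)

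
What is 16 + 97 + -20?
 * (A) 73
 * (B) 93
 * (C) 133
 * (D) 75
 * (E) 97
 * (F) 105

First: 16 + 97 = 113
Then: 113 + -20 = 93
B) 93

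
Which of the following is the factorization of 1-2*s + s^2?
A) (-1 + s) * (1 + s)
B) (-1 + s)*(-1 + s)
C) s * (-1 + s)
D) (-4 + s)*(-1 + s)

We need to factor 1-2*s + s^2.
The factored form is (-1 + s)*(-1 + s).
B) (-1 + s)*(-1 + s)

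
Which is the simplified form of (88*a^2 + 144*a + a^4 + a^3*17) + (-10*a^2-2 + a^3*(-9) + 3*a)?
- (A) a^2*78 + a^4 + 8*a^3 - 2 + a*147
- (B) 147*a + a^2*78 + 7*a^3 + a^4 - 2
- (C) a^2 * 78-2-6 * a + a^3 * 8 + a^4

Adding the polynomials and combining like terms:
(88*a^2 + 144*a + a^4 + a^3*17) + (-10*a^2 - 2 + a^3*(-9) + 3*a)
= a^2*78 + a^4 + 8*a^3 - 2 + a*147
A) a^2*78 + a^4 + 8*a^3 - 2 + a*147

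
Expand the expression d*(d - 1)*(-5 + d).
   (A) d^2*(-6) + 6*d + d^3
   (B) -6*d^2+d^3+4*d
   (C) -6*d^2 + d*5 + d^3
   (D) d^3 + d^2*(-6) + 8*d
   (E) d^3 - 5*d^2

Expanding d*(d - 1)*(-5 + d):
= -6*d^2 + d*5 + d^3
C) -6*d^2 + d*5 + d^3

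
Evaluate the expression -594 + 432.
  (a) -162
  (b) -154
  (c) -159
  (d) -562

-594 + 432 = -162
a) -162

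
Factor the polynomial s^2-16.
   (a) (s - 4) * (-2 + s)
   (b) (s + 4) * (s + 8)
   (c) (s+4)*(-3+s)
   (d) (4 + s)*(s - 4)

We need to factor s^2-16.
The factored form is (4 + s)*(s - 4).
d) (4 + s)*(s - 4)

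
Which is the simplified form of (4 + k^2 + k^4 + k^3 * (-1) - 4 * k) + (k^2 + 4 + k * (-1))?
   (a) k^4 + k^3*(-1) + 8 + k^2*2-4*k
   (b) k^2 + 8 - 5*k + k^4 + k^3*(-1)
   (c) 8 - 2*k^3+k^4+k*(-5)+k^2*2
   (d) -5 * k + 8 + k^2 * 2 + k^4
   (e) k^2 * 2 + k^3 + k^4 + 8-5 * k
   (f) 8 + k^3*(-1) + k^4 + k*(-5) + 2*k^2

Adding the polynomials and combining like terms:
(4 + k^2 + k^4 + k^3*(-1) - 4*k) + (k^2 + 4 + k*(-1))
= 8 + k^3*(-1) + k^4 + k*(-5) + 2*k^2
f) 8 + k^3*(-1) + k^4 + k*(-5) + 2*k^2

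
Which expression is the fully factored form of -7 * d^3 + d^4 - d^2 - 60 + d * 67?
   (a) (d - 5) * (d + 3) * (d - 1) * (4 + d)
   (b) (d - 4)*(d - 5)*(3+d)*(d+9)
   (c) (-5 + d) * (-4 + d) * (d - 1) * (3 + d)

We need to factor -7 * d^3 + d^4 - d^2 - 60 + d * 67.
The factored form is (-5 + d) * (-4 + d) * (d - 1) * (3 + d).
c) (-5 + d) * (-4 + d) * (d - 1) * (3 + d)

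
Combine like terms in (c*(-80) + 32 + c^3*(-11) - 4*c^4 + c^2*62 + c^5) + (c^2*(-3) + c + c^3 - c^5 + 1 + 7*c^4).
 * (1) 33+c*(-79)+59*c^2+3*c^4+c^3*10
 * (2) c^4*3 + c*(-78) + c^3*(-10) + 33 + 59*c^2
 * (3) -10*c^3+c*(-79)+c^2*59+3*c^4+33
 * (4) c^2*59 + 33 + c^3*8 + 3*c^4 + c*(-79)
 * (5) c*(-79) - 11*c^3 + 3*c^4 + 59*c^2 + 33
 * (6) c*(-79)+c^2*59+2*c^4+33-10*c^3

Adding the polynomials and combining like terms:
(c*(-80) + 32 + c^3*(-11) - 4*c^4 + c^2*62 + c^5) + (c^2*(-3) + c + c^3 - c^5 + 1 + 7*c^4)
= -10*c^3+c*(-79)+c^2*59+3*c^4+33
3) -10*c^3+c*(-79)+c^2*59+3*c^4+33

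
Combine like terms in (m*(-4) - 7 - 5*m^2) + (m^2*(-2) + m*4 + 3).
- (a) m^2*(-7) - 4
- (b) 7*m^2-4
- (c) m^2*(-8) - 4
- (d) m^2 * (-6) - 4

Adding the polynomials and combining like terms:
(m*(-4) - 7 - 5*m^2) + (m^2*(-2) + m*4 + 3)
= m^2*(-7) - 4
a) m^2*(-7) - 4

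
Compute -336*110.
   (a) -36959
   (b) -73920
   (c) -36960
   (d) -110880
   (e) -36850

-336 * 110 = -36960
c) -36960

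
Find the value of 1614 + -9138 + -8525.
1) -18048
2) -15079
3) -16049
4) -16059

First: 1614 + -9138 = -7524
Then: -7524 + -8525 = -16049
3) -16049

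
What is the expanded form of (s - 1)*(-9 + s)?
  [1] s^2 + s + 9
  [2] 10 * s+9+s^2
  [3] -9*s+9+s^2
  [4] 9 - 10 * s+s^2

Expanding (s - 1)*(-9 + s):
= 9 - 10 * s+s^2
4) 9 - 10 * s+s^2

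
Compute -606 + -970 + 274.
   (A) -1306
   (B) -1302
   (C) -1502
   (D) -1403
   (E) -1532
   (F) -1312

First: -606 + -970 = -1576
Then: -1576 + 274 = -1302
B) -1302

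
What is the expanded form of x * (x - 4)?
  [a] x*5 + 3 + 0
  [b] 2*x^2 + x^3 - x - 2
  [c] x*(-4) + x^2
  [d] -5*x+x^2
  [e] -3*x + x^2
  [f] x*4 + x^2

Expanding x * (x - 4):
= x*(-4) + x^2
c) x*(-4) + x^2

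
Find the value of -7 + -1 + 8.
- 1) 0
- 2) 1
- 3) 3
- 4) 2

First: -7 + -1 = -8
Then: -8 + 8 = 0
1) 0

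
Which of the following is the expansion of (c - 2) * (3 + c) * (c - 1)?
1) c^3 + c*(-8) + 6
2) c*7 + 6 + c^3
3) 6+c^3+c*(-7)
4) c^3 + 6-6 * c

Expanding (c - 2) * (3 + c) * (c - 1):
= 6+c^3+c*(-7)
3) 6+c^3+c*(-7)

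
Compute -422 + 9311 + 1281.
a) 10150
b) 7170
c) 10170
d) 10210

First: -422 + 9311 = 8889
Then: 8889 + 1281 = 10170
c) 10170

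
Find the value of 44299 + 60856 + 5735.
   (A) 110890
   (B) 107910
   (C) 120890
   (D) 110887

First: 44299 + 60856 = 105155
Then: 105155 + 5735 = 110890
A) 110890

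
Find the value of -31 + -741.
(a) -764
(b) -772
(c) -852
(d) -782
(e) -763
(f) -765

-31 + -741 = -772
b) -772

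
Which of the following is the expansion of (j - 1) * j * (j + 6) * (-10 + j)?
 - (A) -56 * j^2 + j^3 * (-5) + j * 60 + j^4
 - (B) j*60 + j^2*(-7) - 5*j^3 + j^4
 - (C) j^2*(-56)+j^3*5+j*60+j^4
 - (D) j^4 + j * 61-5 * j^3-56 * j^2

Expanding (j - 1) * j * (j + 6) * (-10 + j):
= -56 * j^2 + j^3 * (-5) + j * 60 + j^4
A) -56 * j^2 + j^3 * (-5) + j * 60 + j^4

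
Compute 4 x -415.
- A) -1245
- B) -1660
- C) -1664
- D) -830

4 * -415 = -1660
B) -1660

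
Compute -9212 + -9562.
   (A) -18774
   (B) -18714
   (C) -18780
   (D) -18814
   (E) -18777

-9212 + -9562 = -18774
A) -18774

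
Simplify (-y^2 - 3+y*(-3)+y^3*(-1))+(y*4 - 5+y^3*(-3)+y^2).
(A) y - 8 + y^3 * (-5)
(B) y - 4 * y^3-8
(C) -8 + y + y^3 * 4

Adding the polynomials and combining like terms:
(-y^2 - 3 + y*(-3) + y^3*(-1)) + (y*4 - 5 + y^3*(-3) + y^2)
= y - 4 * y^3-8
B) y - 4 * y^3-8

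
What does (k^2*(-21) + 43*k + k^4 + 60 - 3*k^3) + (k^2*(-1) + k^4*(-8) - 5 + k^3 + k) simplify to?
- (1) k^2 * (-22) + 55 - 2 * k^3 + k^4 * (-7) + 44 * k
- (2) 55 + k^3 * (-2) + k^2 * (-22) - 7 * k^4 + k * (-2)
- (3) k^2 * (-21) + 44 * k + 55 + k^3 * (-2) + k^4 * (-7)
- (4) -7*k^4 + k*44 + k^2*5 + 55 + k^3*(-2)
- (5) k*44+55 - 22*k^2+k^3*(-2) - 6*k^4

Adding the polynomials and combining like terms:
(k^2*(-21) + 43*k + k^4 + 60 - 3*k^3) + (k^2*(-1) + k^4*(-8) - 5 + k^3 + k)
= k^2 * (-22) + 55 - 2 * k^3 + k^4 * (-7) + 44 * k
1) k^2 * (-22) + 55 - 2 * k^3 + k^4 * (-7) + 44 * k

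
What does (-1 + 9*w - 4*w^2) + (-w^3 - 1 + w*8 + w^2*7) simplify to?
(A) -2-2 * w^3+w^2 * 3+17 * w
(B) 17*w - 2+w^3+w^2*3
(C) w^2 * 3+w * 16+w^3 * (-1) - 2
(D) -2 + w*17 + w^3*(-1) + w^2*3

Adding the polynomials and combining like terms:
(-1 + 9*w - 4*w^2) + (-w^3 - 1 + w*8 + w^2*7)
= -2 + w*17 + w^3*(-1) + w^2*3
D) -2 + w*17 + w^3*(-1) + w^2*3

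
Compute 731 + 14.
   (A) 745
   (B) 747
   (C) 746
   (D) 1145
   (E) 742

731 + 14 = 745
A) 745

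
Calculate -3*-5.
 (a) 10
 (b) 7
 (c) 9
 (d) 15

-3 * -5 = 15
d) 15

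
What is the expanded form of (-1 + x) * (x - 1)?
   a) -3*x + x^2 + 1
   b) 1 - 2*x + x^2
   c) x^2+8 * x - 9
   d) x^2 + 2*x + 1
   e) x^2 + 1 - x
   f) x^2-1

Expanding (-1 + x) * (x - 1):
= 1 - 2*x + x^2
b) 1 - 2*x + x^2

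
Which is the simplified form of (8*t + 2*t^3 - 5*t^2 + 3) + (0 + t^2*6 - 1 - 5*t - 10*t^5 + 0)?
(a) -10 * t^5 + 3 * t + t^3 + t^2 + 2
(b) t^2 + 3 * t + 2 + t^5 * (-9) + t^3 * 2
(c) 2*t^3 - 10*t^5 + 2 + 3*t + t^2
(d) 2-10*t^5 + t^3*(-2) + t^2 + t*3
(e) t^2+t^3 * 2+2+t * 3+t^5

Adding the polynomials and combining like terms:
(8*t + 2*t^3 - 5*t^2 + 3) + (0 + t^2*6 - 1 - 5*t - 10*t^5 + 0)
= 2*t^3 - 10*t^5 + 2 + 3*t + t^2
c) 2*t^3 - 10*t^5 + 2 + 3*t + t^2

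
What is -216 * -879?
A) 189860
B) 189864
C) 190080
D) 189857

-216 * -879 = 189864
B) 189864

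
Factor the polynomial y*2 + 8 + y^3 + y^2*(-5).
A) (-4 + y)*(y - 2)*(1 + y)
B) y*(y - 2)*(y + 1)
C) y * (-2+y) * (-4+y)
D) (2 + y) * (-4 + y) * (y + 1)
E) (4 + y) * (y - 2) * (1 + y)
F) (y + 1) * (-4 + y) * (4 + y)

We need to factor y*2 + 8 + y^3 + y^2*(-5).
The factored form is (-4 + y)*(y - 2)*(1 + y).
A) (-4 + y)*(y - 2)*(1 + y)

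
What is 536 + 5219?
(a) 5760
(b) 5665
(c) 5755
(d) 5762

536 + 5219 = 5755
c) 5755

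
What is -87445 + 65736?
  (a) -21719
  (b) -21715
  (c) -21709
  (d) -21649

-87445 + 65736 = -21709
c) -21709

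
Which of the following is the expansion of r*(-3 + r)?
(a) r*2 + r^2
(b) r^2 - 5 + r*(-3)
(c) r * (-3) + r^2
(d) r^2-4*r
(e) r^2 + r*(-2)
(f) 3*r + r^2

Expanding r*(-3 + r):
= r * (-3) + r^2
c) r * (-3) + r^2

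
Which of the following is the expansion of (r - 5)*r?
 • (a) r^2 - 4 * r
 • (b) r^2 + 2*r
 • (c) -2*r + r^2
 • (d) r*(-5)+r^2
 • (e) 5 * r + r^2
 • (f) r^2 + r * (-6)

Expanding (r - 5)*r:
= r*(-5)+r^2
d) r*(-5)+r^2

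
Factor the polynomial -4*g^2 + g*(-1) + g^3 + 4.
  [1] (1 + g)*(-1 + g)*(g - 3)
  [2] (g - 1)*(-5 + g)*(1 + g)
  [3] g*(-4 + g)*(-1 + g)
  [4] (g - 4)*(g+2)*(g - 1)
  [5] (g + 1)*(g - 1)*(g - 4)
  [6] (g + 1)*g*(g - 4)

We need to factor -4*g^2 + g*(-1) + g^3 + 4.
The factored form is (g + 1)*(g - 1)*(g - 4).
5) (g + 1)*(g - 1)*(g - 4)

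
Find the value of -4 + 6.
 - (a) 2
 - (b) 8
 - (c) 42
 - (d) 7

-4 + 6 = 2
a) 2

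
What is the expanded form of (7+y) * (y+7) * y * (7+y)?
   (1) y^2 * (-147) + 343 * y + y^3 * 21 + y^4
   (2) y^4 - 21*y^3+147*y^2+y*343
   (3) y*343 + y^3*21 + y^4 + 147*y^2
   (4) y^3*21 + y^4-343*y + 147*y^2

Expanding (7+y) * (y+7) * y * (7+y):
= y*343 + y^3*21 + y^4 + 147*y^2
3) y*343 + y^3*21 + y^4 + 147*y^2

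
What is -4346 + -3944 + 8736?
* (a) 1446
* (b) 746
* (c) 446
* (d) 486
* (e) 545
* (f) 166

First: -4346 + -3944 = -8290
Then: -8290 + 8736 = 446
c) 446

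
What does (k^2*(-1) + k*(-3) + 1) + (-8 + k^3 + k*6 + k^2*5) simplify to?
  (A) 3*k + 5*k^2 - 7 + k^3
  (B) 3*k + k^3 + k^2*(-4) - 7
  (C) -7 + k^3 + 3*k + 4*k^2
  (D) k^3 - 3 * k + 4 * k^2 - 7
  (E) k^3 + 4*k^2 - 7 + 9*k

Adding the polynomials and combining like terms:
(k^2*(-1) + k*(-3) + 1) + (-8 + k^3 + k*6 + k^2*5)
= -7 + k^3 + 3*k + 4*k^2
C) -7 + k^3 + 3*k + 4*k^2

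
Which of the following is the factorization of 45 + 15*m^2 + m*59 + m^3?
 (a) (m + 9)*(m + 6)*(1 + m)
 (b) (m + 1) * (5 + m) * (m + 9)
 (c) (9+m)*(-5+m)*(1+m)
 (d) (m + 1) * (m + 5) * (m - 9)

We need to factor 45 + 15*m^2 + m*59 + m^3.
The factored form is (m + 1) * (5 + m) * (m + 9).
b) (m + 1) * (5 + m) * (m + 9)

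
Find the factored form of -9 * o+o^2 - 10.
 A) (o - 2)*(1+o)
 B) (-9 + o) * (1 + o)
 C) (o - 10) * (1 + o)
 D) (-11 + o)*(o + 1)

We need to factor -9 * o+o^2 - 10.
The factored form is (o - 10) * (1 + o).
C) (o - 10) * (1 + o)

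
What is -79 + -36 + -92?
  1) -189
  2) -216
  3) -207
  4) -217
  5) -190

First: -79 + -36 = -115
Then: -115 + -92 = -207
3) -207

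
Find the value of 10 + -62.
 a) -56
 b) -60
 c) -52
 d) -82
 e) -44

10 + -62 = -52
c) -52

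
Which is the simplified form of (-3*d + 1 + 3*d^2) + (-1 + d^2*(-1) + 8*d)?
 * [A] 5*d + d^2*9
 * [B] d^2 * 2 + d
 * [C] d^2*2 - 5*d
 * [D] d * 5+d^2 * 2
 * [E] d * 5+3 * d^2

Adding the polynomials and combining like terms:
(-3*d + 1 + 3*d^2) + (-1 + d^2*(-1) + 8*d)
= d * 5+d^2 * 2
D) d * 5+d^2 * 2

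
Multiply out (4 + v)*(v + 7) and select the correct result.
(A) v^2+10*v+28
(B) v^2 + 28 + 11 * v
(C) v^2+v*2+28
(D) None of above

Expanding (4 + v)*(v + 7):
= v^2 + 28 + 11 * v
B) v^2 + 28 + 11 * v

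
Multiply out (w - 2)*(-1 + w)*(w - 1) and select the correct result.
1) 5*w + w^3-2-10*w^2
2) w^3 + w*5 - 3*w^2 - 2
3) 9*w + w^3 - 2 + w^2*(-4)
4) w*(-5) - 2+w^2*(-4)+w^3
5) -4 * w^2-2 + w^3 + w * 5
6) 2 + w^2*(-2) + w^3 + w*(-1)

Expanding (w - 2)*(-1 + w)*(w - 1):
= -4 * w^2-2 + w^3 + w * 5
5) -4 * w^2-2 + w^3 + w * 5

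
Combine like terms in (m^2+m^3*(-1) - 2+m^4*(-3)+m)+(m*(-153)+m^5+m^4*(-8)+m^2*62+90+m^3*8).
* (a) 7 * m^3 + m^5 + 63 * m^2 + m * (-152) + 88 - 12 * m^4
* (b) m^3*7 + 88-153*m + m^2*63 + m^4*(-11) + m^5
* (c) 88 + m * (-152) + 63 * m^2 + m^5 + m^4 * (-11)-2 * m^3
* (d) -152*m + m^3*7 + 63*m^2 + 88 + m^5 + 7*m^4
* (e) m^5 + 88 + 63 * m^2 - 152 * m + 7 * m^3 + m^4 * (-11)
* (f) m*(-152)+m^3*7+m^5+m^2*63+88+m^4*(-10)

Adding the polynomials and combining like terms:
(m^2 + m^3*(-1) - 2 + m^4*(-3) + m) + (m*(-153) + m^5 + m^4*(-8) + m^2*62 + 90 + m^3*8)
= m^5 + 88 + 63 * m^2 - 152 * m + 7 * m^3 + m^4 * (-11)
e) m^5 + 88 + 63 * m^2 - 152 * m + 7 * m^3 + m^4 * (-11)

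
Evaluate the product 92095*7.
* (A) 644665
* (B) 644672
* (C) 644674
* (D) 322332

92095 * 7 = 644665
A) 644665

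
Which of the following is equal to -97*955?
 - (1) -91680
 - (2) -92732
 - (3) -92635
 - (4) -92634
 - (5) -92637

-97 * 955 = -92635
3) -92635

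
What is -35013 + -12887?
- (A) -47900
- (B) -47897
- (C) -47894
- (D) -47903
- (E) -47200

-35013 + -12887 = -47900
A) -47900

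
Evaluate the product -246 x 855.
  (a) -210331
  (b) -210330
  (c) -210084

-246 * 855 = -210330
b) -210330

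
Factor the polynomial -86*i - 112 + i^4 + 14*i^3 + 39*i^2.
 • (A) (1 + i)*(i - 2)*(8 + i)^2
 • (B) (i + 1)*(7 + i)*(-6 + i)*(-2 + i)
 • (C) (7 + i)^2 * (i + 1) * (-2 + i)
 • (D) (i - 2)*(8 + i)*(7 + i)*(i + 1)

We need to factor -86*i - 112 + i^4 + 14*i^3 + 39*i^2.
The factored form is (i - 2)*(8 + i)*(7 + i)*(i + 1).
D) (i - 2)*(8 + i)*(7 + i)*(i + 1)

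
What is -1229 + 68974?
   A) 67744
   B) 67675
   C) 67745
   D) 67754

-1229 + 68974 = 67745
C) 67745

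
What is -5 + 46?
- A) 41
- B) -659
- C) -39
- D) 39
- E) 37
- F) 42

-5 + 46 = 41
A) 41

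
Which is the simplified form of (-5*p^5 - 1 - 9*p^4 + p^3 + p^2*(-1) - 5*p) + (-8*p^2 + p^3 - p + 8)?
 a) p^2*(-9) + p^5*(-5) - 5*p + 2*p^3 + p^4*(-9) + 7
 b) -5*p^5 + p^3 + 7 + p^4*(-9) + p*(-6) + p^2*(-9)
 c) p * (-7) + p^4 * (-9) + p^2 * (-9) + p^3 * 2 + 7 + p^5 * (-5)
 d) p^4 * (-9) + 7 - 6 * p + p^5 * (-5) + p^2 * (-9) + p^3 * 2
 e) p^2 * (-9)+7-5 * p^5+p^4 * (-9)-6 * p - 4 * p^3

Adding the polynomials and combining like terms:
(-5*p^5 - 1 - 9*p^4 + p^3 + p^2*(-1) - 5*p) + (-8*p^2 + p^3 - p + 8)
= p^4 * (-9) + 7 - 6 * p + p^5 * (-5) + p^2 * (-9) + p^3 * 2
d) p^4 * (-9) + 7 - 6 * p + p^5 * (-5) + p^2 * (-9) + p^3 * 2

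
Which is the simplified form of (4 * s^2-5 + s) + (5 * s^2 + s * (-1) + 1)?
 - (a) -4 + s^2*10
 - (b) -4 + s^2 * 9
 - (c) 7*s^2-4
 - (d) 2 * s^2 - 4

Adding the polynomials and combining like terms:
(4*s^2 - 5 + s) + (5*s^2 + s*(-1) + 1)
= -4 + s^2 * 9
b) -4 + s^2 * 9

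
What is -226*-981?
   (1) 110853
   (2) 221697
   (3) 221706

-226 * -981 = 221706
3) 221706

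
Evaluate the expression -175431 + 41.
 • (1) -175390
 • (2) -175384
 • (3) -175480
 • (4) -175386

-175431 + 41 = -175390
1) -175390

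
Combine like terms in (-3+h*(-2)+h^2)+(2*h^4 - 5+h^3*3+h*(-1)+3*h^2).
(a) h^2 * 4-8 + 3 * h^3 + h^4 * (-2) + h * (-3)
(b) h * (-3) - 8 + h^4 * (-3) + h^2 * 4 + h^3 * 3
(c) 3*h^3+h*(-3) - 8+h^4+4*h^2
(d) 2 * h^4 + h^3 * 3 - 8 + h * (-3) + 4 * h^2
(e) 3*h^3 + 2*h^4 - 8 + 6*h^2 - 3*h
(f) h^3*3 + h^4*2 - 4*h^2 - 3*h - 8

Adding the polynomials and combining like terms:
(-3 + h*(-2) + h^2) + (2*h^4 - 5 + h^3*3 + h*(-1) + 3*h^2)
= 2 * h^4 + h^3 * 3 - 8 + h * (-3) + 4 * h^2
d) 2 * h^4 + h^3 * 3 - 8 + h * (-3) + 4 * h^2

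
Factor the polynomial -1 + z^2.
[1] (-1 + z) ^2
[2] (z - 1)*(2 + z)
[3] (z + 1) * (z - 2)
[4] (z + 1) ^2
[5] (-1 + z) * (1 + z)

We need to factor -1 + z^2.
The factored form is (-1 + z) * (1 + z).
5) (-1 + z) * (1 + z)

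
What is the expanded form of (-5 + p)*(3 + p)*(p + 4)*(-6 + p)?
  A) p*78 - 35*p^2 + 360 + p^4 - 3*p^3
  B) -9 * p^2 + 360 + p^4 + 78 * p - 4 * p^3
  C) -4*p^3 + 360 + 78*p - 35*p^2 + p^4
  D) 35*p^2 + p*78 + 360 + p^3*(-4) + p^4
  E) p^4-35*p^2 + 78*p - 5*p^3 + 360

Expanding (-5 + p)*(3 + p)*(p + 4)*(-6 + p):
= -4*p^3 + 360 + 78*p - 35*p^2 + p^4
C) -4*p^3 + 360 + 78*p - 35*p^2 + p^4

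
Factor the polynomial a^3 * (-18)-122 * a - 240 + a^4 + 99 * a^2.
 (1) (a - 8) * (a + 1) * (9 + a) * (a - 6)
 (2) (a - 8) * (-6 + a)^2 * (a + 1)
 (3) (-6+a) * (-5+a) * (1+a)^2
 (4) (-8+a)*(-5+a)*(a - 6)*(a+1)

We need to factor a^3 * (-18)-122 * a - 240 + a^4 + 99 * a^2.
The factored form is (-8+a)*(-5+a)*(a - 6)*(a+1).
4) (-8+a)*(-5+a)*(a - 6)*(a+1)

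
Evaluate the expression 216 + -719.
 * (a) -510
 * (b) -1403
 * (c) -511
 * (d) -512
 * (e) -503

216 + -719 = -503
e) -503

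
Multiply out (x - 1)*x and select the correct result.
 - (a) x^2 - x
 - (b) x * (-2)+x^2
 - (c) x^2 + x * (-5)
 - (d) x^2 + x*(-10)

Expanding (x - 1)*x:
= x^2 - x
a) x^2 - x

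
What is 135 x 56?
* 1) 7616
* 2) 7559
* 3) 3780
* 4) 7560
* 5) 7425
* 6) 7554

135 * 56 = 7560
4) 7560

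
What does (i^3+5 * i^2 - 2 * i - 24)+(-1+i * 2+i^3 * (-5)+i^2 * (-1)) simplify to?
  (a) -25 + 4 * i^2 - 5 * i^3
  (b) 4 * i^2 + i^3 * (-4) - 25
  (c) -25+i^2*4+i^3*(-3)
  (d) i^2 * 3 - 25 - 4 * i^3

Adding the polynomials and combining like terms:
(i^3 + 5*i^2 - 2*i - 24) + (-1 + i*2 + i^3*(-5) + i^2*(-1))
= 4 * i^2 + i^3 * (-4) - 25
b) 4 * i^2 + i^3 * (-4) - 25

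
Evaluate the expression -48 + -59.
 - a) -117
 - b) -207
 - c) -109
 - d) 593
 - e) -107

-48 + -59 = -107
e) -107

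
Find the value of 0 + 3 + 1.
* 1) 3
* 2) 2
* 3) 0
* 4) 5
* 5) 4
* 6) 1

First: 0 + 3 = 3
Then: 3 + 1 = 4
5) 4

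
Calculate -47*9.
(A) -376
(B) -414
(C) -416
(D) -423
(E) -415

-47 * 9 = -423
D) -423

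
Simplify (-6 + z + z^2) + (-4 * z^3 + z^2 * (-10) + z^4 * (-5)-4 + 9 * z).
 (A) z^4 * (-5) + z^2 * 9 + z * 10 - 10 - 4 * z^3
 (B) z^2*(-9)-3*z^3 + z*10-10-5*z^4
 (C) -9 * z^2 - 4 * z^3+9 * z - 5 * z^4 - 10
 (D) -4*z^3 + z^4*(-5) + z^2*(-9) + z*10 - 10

Adding the polynomials and combining like terms:
(-6 + z + z^2) + (-4*z^3 + z^2*(-10) + z^4*(-5) - 4 + 9*z)
= -4*z^3 + z^4*(-5) + z^2*(-9) + z*10 - 10
D) -4*z^3 + z^4*(-5) + z^2*(-9) + z*10 - 10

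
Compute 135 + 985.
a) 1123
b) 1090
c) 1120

135 + 985 = 1120
c) 1120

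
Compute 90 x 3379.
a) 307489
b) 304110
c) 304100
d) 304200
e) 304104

90 * 3379 = 304110
b) 304110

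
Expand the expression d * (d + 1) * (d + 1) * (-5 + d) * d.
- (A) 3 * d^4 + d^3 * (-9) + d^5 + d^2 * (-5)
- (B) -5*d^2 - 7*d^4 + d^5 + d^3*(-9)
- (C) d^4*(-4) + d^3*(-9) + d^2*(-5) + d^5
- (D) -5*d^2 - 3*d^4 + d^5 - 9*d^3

Expanding d * (d + 1) * (d + 1) * (-5 + d) * d:
= -5*d^2 - 3*d^4 + d^5 - 9*d^3
D) -5*d^2 - 3*d^4 + d^5 - 9*d^3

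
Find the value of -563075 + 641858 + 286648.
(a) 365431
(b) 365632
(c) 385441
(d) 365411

First: -563075 + 641858 = 78783
Then: 78783 + 286648 = 365431
a) 365431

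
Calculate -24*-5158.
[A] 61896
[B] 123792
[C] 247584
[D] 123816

-24 * -5158 = 123792
B) 123792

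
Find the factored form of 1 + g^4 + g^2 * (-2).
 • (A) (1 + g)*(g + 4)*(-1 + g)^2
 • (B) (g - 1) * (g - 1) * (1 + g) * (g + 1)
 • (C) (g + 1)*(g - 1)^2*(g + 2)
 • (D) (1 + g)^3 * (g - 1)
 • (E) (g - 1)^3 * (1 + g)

We need to factor 1 + g^4 + g^2 * (-2).
The factored form is (g - 1) * (g - 1) * (1 + g) * (g + 1).
B) (g - 1) * (g - 1) * (1 + g) * (g + 1)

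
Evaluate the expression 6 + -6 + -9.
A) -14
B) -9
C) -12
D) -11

First: 6 + -6 = 0
Then: 0 + -9 = -9
B) -9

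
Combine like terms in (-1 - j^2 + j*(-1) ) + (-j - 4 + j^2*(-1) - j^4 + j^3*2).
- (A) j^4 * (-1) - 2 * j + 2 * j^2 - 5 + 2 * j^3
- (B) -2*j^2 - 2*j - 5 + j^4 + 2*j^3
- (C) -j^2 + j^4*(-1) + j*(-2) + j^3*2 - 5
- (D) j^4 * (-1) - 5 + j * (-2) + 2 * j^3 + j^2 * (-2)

Adding the polynomials and combining like terms:
(-1 - j^2 + j*(-1)) + (-j - 4 + j^2*(-1) - j^4 + j^3*2)
= j^4 * (-1) - 5 + j * (-2) + 2 * j^3 + j^2 * (-2)
D) j^4 * (-1) - 5 + j * (-2) + 2 * j^3 + j^2 * (-2)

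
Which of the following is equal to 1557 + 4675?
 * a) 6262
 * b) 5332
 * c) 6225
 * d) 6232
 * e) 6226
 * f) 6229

1557 + 4675 = 6232
d) 6232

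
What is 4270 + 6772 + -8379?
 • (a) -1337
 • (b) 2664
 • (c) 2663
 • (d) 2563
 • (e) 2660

First: 4270 + 6772 = 11042
Then: 11042 + -8379 = 2663
c) 2663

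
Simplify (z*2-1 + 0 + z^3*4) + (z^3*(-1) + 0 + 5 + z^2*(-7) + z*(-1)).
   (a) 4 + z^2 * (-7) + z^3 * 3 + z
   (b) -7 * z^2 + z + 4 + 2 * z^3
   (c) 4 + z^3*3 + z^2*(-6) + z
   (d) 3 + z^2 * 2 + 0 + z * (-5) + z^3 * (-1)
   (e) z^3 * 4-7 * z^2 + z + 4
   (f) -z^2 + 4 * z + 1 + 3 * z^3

Adding the polynomials and combining like terms:
(z*2 - 1 + 0 + z^3*4) + (z^3*(-1) + 0 + 5 + z^2*(-7) + z*(-1))
= 4 + z^2 * (-7) + z^3 * 3 + z
a) 4 + z^2 * (-7) + z^3 * 3 + z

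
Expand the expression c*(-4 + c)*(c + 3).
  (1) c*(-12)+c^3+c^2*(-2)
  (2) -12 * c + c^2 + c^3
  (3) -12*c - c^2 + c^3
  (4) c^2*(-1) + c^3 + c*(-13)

Expanding c*(-4 + c)*(c + 3):
= -12*c - c^2 + c^3
3) -12*c - c^2 + c^3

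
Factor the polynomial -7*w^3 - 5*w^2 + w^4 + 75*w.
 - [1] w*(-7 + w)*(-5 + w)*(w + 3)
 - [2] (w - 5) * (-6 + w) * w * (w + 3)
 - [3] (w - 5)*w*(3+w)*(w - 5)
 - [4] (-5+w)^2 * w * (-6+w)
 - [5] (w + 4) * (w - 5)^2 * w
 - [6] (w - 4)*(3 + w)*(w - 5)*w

We need to factor -7*w^3 - 5*w^2 + w^4 + 75*w.
The factored form is (w - 5)*w*(3+w)*(w - 5).
3) (w - 5)*w*(3+w)*(w - 5)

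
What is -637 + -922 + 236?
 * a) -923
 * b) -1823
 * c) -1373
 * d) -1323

First: -637 + -922 = -1559
Then: -1559 + 236 = -1323
d) -1323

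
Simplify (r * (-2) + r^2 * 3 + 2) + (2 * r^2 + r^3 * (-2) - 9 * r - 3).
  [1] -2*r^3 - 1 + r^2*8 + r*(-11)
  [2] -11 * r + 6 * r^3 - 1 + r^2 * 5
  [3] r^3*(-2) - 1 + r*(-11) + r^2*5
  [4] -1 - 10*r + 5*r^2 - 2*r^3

Adding the polynomials and combining like terms:
(r*(-2) + r^2*3 + 2) + (2*r^2 + r^3*(-2) - 9*r - 3)
= r^3*(-2) - 1 + r*(-11) + r^2*5
3) r^3*(-2) - 1 + r*(-11) + r^2*5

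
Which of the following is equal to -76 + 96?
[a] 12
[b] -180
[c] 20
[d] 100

-76 + 96 = 20
c) 20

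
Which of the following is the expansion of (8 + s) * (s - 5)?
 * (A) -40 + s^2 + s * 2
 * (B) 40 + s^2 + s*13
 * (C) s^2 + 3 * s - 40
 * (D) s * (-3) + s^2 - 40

Expanding (8 + s) * (s - 5):
= s^2 + 3 * s - 40
C) s^2 + 3 * s - 40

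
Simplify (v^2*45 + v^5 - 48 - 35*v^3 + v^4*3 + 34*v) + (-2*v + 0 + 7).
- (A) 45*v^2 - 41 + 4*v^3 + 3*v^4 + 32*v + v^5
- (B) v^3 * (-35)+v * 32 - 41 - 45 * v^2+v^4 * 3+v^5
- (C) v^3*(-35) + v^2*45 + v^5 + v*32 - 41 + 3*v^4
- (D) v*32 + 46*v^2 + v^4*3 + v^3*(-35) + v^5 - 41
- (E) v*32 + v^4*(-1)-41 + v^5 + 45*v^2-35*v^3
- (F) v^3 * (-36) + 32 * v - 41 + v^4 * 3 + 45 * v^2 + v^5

Adding the polynomials and combining like terms:
(v^2*45 + v^5 - 48 - 35*v^3 + v^4*3 + 34*v) + (-2*v + 0 + 7)
= v^3*(-35) + v^2*45 + v^5 + v*32 - 41 + 3*v^4
C) v^3*(-35) + v^2*45 + v^5 + v*32 - 41 + 3*v^4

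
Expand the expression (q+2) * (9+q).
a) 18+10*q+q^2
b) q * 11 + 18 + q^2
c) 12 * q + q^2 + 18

Expanding (q+2) * (9+q):
= q * 11 + 18 + q^2
b) q * 11 + 18 + q^2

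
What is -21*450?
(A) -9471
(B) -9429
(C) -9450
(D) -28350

-21 * 450 = -9450
C) -9450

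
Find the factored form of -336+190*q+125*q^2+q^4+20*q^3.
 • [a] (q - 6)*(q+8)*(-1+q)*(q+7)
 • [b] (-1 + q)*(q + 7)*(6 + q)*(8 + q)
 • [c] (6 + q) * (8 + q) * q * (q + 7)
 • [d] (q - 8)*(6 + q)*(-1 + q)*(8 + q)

We need to factor -336+190*q+125*q^2+q^4+20*q^3.
The factored form is (-1 + q)*(q + 7)*(6 + q)*(8 + q).
b) (-1 + q)*(q + 7)*(6 + q)*(8 + q)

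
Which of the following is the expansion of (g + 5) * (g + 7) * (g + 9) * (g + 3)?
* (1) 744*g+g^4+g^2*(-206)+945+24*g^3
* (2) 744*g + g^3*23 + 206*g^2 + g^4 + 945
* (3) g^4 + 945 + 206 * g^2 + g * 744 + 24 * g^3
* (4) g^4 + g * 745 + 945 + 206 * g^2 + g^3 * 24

Expanding (g + 5) * (g + 7) * (g + 9) * (g + 3):
= g^4 + 945 + 206 * g^2 + g * 744 + 24 * g^3
3) g^4 + 945 + 206 * g^2 + g * 744 + 24 * g^3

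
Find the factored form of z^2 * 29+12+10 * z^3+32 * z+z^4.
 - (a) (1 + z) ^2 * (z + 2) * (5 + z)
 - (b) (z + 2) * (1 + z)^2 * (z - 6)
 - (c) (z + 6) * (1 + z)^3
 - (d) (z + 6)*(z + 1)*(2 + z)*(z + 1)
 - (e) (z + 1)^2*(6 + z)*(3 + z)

We need to factor z^2 * 29+12+10 * z^3+32 * z+z^4.
The factored form is (z + 6)*(z + 1)*(2 + z)*(z + 1).
d) (z + 6)*(z + 1)*(2 + z)*(z + 1)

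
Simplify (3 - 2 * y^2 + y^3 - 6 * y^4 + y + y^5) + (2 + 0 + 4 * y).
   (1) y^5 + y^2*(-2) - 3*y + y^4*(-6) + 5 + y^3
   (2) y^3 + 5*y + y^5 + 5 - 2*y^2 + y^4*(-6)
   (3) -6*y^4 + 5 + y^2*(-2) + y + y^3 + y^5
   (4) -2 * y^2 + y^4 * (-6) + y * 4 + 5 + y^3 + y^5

Adding the polynomials and combining like terms:
(3 - 2*y^2 + y^3 - 6*y^4 + y + y^5) + (2 + 0 + 4*y)
= y^3 + 5*y + y^5 + 5 - 2*y^2 + y^4*(-6)
2) y^3 + 5*y + y^5 + 5 - 2*y^2 + y^4*(-6)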